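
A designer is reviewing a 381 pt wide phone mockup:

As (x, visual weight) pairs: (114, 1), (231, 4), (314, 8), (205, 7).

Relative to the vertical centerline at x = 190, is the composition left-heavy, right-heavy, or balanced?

right-heavy

Weights sum to 1 + 4 + 8 + 7 = 20.
x-moment: 1·114 + 4·231 + 8·314 + 7·205 = 4985; centroid 4985/20 ≈ 249.25.
249.2 vs midline 190 → right-heavy.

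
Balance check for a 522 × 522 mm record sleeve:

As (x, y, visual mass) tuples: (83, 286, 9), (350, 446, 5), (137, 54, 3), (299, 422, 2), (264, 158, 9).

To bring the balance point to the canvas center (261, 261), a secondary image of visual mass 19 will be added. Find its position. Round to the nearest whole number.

With the secondary image, Σw becomes 9 + 5 + 3 + 2 + 9 + 19 = 47.
Along x: (5882 + 19·x) / 47 = 261 (existing moment 9·83 + 5·350 + 3·137 + 2·299 + 9·264 = 5882) ⇒ x = (12267 − 5882) / 19 ≈ 336.05.
Along y: (7232 + 19·y) / 47 = 261 (existing moment 9·286 + 5·446 + 3·54 + 2·422 + 9·158 = 7232) ⇒ y = (12267 − 7232) / 19 ≈ 265.00.

(336, 265)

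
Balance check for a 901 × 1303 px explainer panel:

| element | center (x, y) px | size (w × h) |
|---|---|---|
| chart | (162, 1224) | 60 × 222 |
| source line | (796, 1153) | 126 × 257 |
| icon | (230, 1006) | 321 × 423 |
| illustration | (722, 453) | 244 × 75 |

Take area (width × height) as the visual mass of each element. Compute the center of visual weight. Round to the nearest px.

(362, 994)

Taking area as weight: chart 60·222 = 13320, source line 126·257 = 32382, icon 321·423 = 135783, illustration 244·75 = 18300. Sum 199785.
x-moment: 13320·162 + 32382·796 + 135783·230 + 18300·722 = 72376602; centroid 72376602/199785 ≈ 362.27.
y-moment: 13320·1224 + 32382·1153 + 135783·1006 + 18300·453 = 198527724; centroid 198527724/199785 ≈ 993.71.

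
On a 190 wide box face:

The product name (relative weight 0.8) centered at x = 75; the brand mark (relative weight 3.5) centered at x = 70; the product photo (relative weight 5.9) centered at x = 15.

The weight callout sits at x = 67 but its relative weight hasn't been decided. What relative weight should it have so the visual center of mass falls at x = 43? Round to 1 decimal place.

w ≈ 1.9

Existing Σw = 10.2 (0.8 + 3.5 + 5.9); existing moment 0.8·75 + 3.5·70 + 5.9·15 = 393.5.
Set Σw·x/Σw = 43: (393.5 + 67w) = 43·(10.2 + w).
Rearranging, w·(67 − 43) = 43·10.2 − 393.5 = 45.1, so w ≈ 45.1/24 = 1.88.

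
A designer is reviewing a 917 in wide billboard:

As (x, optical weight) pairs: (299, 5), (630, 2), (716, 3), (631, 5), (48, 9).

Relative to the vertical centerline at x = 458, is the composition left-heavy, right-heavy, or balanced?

Weights sum to 5 + 2 + 3 + 5 + 9 = 24.
x: (5·299 + 2·630 + 3·716 + 5·631 + 9·48) / 24 = 8490 / 24 ≈ 353.75
353.8 lies left of the midline 458, so the layout is left-heavy.

left-heavy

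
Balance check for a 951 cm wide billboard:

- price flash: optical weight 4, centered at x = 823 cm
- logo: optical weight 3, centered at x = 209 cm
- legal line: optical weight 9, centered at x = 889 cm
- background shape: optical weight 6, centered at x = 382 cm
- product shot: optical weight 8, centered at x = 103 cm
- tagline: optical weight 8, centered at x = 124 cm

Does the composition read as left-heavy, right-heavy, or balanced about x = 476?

Σw = 4 + 3 + 9 + 6 + 8 + 8 = 38.
x-moment: 4·823 + 3·209 + 9·889 + 6·382 + 8·103 + 8·124 = 16028; centroid 16028/38 ≈ 421.79.
Since 421.8 is left of 476, the composition reads left-heavy.

left-heavy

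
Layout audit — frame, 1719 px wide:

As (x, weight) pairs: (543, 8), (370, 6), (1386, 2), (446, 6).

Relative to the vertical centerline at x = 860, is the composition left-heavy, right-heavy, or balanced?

left-heavy

Σw = 8 + 6 + 2 + 6 = 22.
Σw·x = 8·543 + 6·370 + 2·1386 + 6·446 = 12012, so x̄ = 12012/22 ≈ 546.00.
546.0 lies left of the midline 860, so the layout is left-heavy.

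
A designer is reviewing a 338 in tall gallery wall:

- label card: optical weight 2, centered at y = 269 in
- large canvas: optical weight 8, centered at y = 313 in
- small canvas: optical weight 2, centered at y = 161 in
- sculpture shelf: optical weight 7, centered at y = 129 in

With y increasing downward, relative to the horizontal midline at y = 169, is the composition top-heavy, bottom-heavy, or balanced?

bottom-heavy

Total weight = 2 + 8 + 2 + 7 = 19.
y: (2·269 + 8·313 + 2·161 + 7·129) / 19 = 4267 / 19 ≈ 224.58
Since 224.6 is below (larger y than) 169, the composition reads bottom-heavy.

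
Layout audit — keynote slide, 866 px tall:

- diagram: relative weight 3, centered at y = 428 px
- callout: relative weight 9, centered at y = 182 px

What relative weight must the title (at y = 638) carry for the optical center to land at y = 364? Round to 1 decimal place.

Fixed elements: Σw = 3 + 9 = 12, Σw·y = 3·428 + 9·182 = 2922.
Balance at y = 364 requires (2922 + w·638) / (12 + w) = 364.
So w = (364·12 − 2922)/(638 − 364) = 1446/274 ≈ 5.28.

w ≈ 5.3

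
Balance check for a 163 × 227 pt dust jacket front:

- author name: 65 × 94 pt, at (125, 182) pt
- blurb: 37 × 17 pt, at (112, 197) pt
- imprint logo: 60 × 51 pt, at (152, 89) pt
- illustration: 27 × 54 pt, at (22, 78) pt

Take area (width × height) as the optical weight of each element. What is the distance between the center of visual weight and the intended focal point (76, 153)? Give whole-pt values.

≈ 43 pt

Areas: author name 65·94 = 6110, blurb 37·17 = 629, imprint logo 60·51 = 3060, illustration 27·54 = 1458. Total weight = 11257.
x: (6110·125 + 629·112 + 3060·152 + 1458·22) / 11257 = 1331394 / 11257 ≈ 118.27
y: (6110·182 + 629·197 + 3060·89 + 1458·78) / 11257 = 1621997 / 11257 ≈ 144.09
From (76, 153): dx = 42.27, dy = -8.91, so the distance is √(dx²+dy²) ≈ 43.20.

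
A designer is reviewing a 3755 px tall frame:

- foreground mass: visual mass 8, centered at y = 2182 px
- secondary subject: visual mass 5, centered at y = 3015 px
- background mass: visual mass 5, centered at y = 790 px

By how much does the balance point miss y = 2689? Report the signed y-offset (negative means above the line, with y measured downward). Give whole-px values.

≈ -662 px

Weights sum to 8 + 5 + 5 = 18.
y-moment: 8·2182 + 5·3015 + 5·790 = 36481; centroid 36481/18 ≈ 2026.72.
Against y = 2689, that's 2026.72 − 2689 = -662.28.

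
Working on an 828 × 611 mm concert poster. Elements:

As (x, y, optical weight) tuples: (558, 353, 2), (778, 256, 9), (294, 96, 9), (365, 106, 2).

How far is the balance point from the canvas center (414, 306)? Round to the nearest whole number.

≈ 162 mm

Σw = 2 + 9 + 9 + 2 = 22.
x-moment: 2·558 + 9·778 + 9·294 + 2·365 = 11494; centroid 11494/22 ≈ 522.45.
y-moment: 2·353 + 9·256 + 9·96 + 2·106 = 4086; centroid 4086/22 ≈ 185.73.
Offset from (414, 306): Δx ≈ 108.45, Δy ≈ -120.27; distance = √(Δx² + Δy²) ≈ 161.95.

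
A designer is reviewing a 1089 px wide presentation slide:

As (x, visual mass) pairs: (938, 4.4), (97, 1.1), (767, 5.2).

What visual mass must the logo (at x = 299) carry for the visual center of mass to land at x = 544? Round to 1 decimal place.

w ≈ 9.8

Fixed elements: Σw = 4.4 + 1.1 + 5.2 = 10.7, Σw·x = 4.4·938 + 1.1·97 + 5.2·767 = 8222.3.
For the centroid to hit 544: (8222.3 + w·299) / (10.7 + w) = 544.
Rearranging, w·(299 − 544) = 544·10.7 − 8222.3 = -2401.5, so w ≈ -2401.5/-245 = 9.80.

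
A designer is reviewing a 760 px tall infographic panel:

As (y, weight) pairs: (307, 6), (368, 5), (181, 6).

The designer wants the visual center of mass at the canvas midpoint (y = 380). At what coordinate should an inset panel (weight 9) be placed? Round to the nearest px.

New total weight: (6 + 5 + 6) + 9 = 26.
y: target moment 26×380 = 9880; current 6·307 + 5·368 + 6·181 = 4768; the inset panel supplies 5112, so y = 5112/9 ≈ 568.00.

y ≈ 568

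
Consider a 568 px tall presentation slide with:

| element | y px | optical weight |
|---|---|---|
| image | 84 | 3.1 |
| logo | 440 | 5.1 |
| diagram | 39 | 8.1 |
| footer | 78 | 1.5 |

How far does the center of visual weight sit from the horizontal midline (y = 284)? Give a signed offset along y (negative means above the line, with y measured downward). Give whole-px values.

≈ -119 px

Σw = 3.1 + 5.1 + 8.1 + 1.5 = 17.8.
y: (3.1·84 + 5.1·440 + 8.1·39 + 1.5·78) / 17.8 = 2937.3 / 17.8 ≈ 165.02
Difference: 165.02 − 284 ≈ -118.98.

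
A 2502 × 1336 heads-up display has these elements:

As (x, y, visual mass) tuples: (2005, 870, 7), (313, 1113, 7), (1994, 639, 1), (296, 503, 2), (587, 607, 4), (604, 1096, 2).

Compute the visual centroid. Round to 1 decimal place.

Σw = 7 + 7 + 1 + 2 + 4 + 2 = 23.
Σw·x = 7·2005 + 7·313 + 1·1994 + 2·296 + 4·587 + 2·604 = 22368, so x̄ = 22368/23 ≈ 972.52.
Σw·y = 7·870 + 7·1113 + 1·639 + 2·503 + 4·607 + 2·1096 = 20146, so ȳ = 20146/23 ≈ 875.91.

(972.5, 875.9)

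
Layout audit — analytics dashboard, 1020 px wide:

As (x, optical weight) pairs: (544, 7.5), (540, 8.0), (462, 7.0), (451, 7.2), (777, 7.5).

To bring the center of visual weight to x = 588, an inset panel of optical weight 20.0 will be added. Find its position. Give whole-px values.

After adding the inset panel, total weight = 7.5 + 8.0 + 7.0 + 7.2 + 7.5 + 20.0 = 57.2.
x: target moment 57.2×588 = 33633.6; current 7.5·544 + 8.0·540 + 7.0·462 + 7.2·451 + 7.5·777 = 20708.7; the inset panel supplies 12924.9, so x = 12924.9/20.0 ≈ 646.24.

x ≈ 646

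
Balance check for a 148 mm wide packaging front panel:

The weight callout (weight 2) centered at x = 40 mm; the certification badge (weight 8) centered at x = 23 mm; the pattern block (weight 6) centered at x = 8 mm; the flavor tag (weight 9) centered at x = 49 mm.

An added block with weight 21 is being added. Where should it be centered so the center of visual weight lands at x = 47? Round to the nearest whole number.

With the added block, Σw becomes 2 + 8 + 6 + 9 + 21 = 46.
x: need Σw·x = 46·47 = 2162. Existing = 2·40 + 8·23 + 6·8 + 9·49 = 753. Remainder 1409 / 21 ≈ 67.10.

x ≈ 67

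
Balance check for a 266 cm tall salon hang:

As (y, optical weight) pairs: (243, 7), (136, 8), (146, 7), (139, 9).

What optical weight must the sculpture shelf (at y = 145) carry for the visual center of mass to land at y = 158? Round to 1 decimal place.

w ≈ 12.6

Fixed elements: Σw = 7 + 8 + 7 + 9 = 31, Σw·y = 7·243 + 8·136 + 7·146 + 9·139 = 5062.
For the centroid to hit 158: (5062 + w·145) / (31 + w) = 158.
Solving: w = (158·31 − 5062) / (145 − 158) = -164 / -13 ≈ 12.62.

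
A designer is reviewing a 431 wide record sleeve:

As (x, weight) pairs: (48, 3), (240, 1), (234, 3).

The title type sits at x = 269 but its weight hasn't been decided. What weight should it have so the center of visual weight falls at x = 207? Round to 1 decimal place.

Known weights sum to 3 + 1 + 3 = 7; their moment is 3·48 + 1·240 + 3·234 = 1086.
Balance at x = 207 requires (1086 + w·269) / (7 + w) = 207.
So w = (207·7 − 1086)/(269 − 207) = 363/62 ≈ 5.85.

w ≈ 5.9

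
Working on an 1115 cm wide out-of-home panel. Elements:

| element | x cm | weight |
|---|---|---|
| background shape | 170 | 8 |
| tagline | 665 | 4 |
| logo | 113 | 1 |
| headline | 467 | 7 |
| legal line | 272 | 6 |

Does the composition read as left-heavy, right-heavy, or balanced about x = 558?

Weights sum to 8 + 4 + 1 + 7 + 6 = 26.
x: (8·170 + 4·665 + 1·113 + 7·467 + 6·272) / 26 = 9034 / 26 ≈ 347.46
Since 347.5 is left of 558, the composition reads left-heavy.

left-heavy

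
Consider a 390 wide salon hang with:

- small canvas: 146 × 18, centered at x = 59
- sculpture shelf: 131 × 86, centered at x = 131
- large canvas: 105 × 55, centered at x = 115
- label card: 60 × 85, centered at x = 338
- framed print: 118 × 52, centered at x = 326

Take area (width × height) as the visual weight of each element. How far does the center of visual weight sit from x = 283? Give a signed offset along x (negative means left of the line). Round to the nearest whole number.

Taking area as weight: small canvas 146·18 = 2628, sculpture shelf 131·86 = 11266, large canvas 105·55 = 5775, label card 60·85 = 5100, framed print 118·52 = 6136. Sum 30905.
x-moment: 2628·59 + 11266·131 + 5775·115 + 5100·338 + 6136·326 = 6019159; centroid 6019159/30905 ≈ 194.76.
Offset from x = 283: 194.76 − 283 ≈ -88.24.

≈ -88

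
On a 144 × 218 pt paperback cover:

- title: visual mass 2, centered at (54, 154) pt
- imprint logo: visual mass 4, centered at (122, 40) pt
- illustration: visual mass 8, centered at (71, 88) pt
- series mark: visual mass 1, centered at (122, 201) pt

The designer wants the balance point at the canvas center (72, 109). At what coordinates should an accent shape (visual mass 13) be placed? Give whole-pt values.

(56, 129)

New total weight: (2 + 4 + 8 + 1) + 13 = 28.
x: target moment 28×72 = 2016; current 2·54 + 4·122 + 8·71 + 1·122 = 1286; the accent shape supplies 730, so x = 730/13 ≈ 56.15.
y: target moment 28×109 = 3052; current 2·154 + 4·40 + 8·88 + 1·201 = 1373; the accent shape supplies 1679, so y = 1679/13 ≈ 129.15.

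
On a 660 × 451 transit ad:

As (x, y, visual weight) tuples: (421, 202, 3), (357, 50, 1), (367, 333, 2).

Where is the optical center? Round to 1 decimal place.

(392.3, 220.3)

Total weight = 3 + 1 + 2 = 6.
x-moment: 3·421 + 1·357 + 2·367 = 2354; centroid 2354/6 ≈ 392.33.
y-moment: 3·202 + 1·50 + 2·333 = 1322; centroid 1322/6 ≈ 220.33.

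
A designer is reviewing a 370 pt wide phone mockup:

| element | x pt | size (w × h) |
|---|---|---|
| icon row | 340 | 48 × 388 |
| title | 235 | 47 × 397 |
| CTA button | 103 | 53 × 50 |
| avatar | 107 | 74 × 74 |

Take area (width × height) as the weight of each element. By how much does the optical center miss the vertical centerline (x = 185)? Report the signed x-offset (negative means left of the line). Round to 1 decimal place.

Areas → weights: icon row 48·388 = 18624, title 47·397 = 18659, CTA button 53·50 = 2650, avatar 74·74 = 5476; Σw = 45409.
x-moment: 18624·340 + 18659·235 + 2650·103 + 5476·107 = 11575907; centroid 11575907/45409 ≈ 254.93.
Offset from x = 185: 254.93 − 185 ≈ 69.93.

≈ 69.9 pt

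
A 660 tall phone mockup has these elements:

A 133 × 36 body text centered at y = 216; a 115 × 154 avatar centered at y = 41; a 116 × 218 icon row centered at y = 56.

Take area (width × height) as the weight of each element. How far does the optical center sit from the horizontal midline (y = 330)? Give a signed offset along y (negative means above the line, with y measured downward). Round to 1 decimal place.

≈ -263.5

Areas: body text 133·36 = 4788, avatar 115·154 = 17710, icon row 116·218 = 25288. Total weight = 47786.
y-moment: 4788·216 + 17710·41 + 25288·56 = 3176446; centroid 3176446/47786 ≈ 66.47.
Difference: 66.47 − 330 ≈ -263.53.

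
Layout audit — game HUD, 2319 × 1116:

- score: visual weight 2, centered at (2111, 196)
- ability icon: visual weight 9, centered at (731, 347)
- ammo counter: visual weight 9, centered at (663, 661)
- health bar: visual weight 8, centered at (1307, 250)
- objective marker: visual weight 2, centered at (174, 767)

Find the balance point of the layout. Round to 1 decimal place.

Σw = 2 + 9 + 9 + 8 + 2 = 30.
Σw·x = 2·2111 + 9·731 + 9·663 + 8·1307 + 2·174 = 27572, so x̄ = 27572/30 ≈ 919.07.
Σw·y = 2·196 + 9·347 + 9·661 + 8·250 + 2·767 = 12998, so ȳ = 12998/30 ≈ 433.27.

(919.1, 433.3)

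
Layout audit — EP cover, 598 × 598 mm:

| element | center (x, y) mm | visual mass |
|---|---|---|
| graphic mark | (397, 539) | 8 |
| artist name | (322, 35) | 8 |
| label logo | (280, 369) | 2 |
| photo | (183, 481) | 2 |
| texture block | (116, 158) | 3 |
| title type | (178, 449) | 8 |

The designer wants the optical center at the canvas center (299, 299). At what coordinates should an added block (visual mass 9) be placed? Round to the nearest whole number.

New total weight: (8 + 8 + 2 + 2 + 3 + 8) + 9 = 40.
Along x: (8450 + 9·x) / 40 = 299 (existing moment 8·397 + 8·322 + 2·280 + 2·183 + 3·116 + 8·178 = 8450) ⇒ x = (11960 − 8450) / 9 ≈ 390.00.
Along y: (10358 + 9·y) / 40 = 299 (existing moment 8·539 + 8·35 + 2·369 + 2·481 + 3·158 + 8·449 = 10358) ⇒ y = (11960 − 10358) / 9 ≈ 178.00.

(390, 178)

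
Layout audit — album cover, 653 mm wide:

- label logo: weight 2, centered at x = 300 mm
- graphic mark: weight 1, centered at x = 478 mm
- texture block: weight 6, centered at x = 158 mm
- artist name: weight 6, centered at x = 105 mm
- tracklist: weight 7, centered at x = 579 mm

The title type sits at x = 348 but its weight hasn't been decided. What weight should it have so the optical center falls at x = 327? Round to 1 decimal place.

Fixed elements: Σw = 2 + 1 + 6 + 6 + 7 = 22, Σw·x = 2·300 + 1·478 + 6·158 + 6·105 + 7·579 = 6709.
Set Σw·x/Σw = 327: (6709 + 348w) = 327·(22 + w).
Solving: w = (327·22 − 6709) / (348 − 327) = 485 / 21 ≈ 23.10.

w ≈ 23.1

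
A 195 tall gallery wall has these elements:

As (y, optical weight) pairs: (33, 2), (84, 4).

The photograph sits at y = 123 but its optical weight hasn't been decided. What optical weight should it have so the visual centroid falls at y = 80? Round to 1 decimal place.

w ≈ 1.8

Existing Σw = 6 (2 + 4); existing moment 2·33 + 4·84 = 402.
For the centroid to hit 80: (402 + w·123) / (6 + w) = 80.
Rearranging, w·(123 − 80) = 80·6 − 402 = 78, so w ≈ 78/43 = 1.81.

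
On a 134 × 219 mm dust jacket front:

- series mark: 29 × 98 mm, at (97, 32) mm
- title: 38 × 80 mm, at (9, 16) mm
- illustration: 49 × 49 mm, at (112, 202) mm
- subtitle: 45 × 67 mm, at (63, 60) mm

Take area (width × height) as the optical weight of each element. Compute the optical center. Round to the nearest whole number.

Areas → weights: series mark 29·98 = 2842, title 38·80 = 3040, illustration 49·49 = 2401, subtitle 45·67 = 3015; Σw = 11298.
x-moment: 2842·97 + 3040·9 + 2401·112 + 3015·63 = 761891; centroid 761891/11298 ≈ 67.44.
y-moment: 2842·32 + 3040·16 + 2401·202 + 3015·60 = 805486; centroid 805486/11298 ≈ 71.29.

(67, 71)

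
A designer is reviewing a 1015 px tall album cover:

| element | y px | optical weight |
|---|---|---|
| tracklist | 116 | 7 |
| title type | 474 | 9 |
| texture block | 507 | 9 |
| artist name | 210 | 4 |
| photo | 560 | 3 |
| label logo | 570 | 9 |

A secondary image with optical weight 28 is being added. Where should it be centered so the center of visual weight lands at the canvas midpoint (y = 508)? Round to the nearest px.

After adding the secondary image, total weight = 7 + 9 + 9 + 4 + 3 + 9 + 28 = 69.
Along y: (17291 + 28·y) / 69 = 508 (existing moment 7·116 + 9·474 + 9·507 + 4·210 + 3·560 + 9·570 = 17291) ⇒ y = (35052 − 17291) / 28 ≈ 634.32.

y ≈ 634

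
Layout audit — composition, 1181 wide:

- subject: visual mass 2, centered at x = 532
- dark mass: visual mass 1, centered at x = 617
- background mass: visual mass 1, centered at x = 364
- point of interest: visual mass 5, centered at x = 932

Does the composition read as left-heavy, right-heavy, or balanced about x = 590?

Weights sum to 2 + 1 + 1 + 5 = 9.
x-moment: 2·532 + 1·617 + 1·364 + 5·932 = 6705; centroid 6705/9 ≈ 745.00.
Since 745.0 is right of 590, the composition reads right-heavy.

right-heavy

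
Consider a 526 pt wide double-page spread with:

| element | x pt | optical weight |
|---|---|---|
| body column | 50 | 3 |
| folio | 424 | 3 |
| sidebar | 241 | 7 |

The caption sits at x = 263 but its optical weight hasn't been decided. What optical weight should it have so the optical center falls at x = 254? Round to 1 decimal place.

Existing Σw = 13 (3 + 3 + 7); existing moment 3·50 + 3·424 + 7·241 = 3109.
Set Σw·x/Σw = 254: (3109 + 263w) = 254·(13 + w).
Rearranging, w·(263 − 254) = 254·13 − 3109 = 193, so w ≈ 193/9 = 21.44.

w ≈ 21.4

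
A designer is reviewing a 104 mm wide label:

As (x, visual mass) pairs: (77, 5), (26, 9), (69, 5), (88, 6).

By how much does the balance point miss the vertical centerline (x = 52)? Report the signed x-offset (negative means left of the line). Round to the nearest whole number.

Σw = 5 + 9 + 5 + 6 = 25.
x: (5·77 + 9·26 + 5·69 + 6·88) / 25 = 1492 / 25 ≈ 59.68
Against x = 52, that's 59.68 − 52 = 7.68.

≈ 8 mm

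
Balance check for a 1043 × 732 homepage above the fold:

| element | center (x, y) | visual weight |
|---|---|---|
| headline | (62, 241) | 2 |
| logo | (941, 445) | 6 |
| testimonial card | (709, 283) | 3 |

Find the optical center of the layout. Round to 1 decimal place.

Weights sum to 2 + 6 + 3 = 11.
x: (2·62 + 6·941 + 3·709) / 11 = 7897 / 11 ≈ 717.91
y: (2·241 + 6·445 + 3·283) / 11 = 4001 / 11 ≈ 363.73

(717.9, 363.7)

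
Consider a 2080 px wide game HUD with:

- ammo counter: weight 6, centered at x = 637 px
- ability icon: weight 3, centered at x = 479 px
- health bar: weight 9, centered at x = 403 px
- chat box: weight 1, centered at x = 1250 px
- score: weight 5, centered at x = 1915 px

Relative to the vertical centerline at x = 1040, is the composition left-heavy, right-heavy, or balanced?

Weights sum to 6 + 3 + 9 + 1 + 5 = 24.
Σw·x = 6·637 + 3·479 + 9·403 + 1·1250 + 5·1915 = 19711, so x̄ = 19711/24 ≈ 821.29.
821.3 lies left of the midline 1040, so the layout is left-heavy.

left-heavy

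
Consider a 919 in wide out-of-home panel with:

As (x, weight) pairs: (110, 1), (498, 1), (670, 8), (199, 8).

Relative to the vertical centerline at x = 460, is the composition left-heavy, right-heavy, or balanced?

left-heavy

Total weight = 1 + 1 + 8 + 8 = 18.
Σw·x = 1·110 + 1·498 + 8·670 + 8·199 = 7560, so x̄ = 7560/18 ≈ 420.00.
Since 420.0 is left of 460, the composition reads left-heavy.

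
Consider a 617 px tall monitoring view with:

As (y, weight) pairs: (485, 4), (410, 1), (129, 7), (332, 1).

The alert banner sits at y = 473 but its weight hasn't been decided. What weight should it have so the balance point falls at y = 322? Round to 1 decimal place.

Fixed elements: Σw = 4 + 1 + 7 + 1 = 13, Σw·y = 4·485 + 1·410 + 7·129 + 1·332 = 3585.
Set Σw·y/Σw = 322: (3585 + 473w) = 322·(13 + w).
So w = (322·13 − 3585)/(473 − 322) = 601/151 ≈ 3.98.

w ≈ 4.0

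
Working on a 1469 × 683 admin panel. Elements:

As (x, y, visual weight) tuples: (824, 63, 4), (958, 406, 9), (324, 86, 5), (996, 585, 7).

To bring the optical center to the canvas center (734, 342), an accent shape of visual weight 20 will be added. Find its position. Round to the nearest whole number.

(626, 348)

New total weight: (4 + 9 + 5 + 7) + 20 = 45.
Along x: (20510 + 20·x) / 45 = 734 (existing moment 4·824 + 9·958 + 5·324 + 7·996 = 20510) ⇒ x = (33030 − 20510) / 20 ≈ 626.00.
Along y: (8431 + 20·y) / 45 = 342 (existing moment 4·63 + 9·406 + 5·86 + 7·585 = 8431) ⇒ y = (15390 − 8431) / 20 ≈ 347.95.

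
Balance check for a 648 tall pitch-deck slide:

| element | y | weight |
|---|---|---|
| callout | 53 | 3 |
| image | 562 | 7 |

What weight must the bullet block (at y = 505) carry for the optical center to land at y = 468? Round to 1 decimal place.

w ≈ 15.9

Fixed elements: Σw = 3 + 7 = 10, Σw·y = 3·53 + 7·562 = 4093.
Set Σw·y/Σw = 468: (4093 + 505w) = 468·(10 + w).
Solving: w = (468·10 − 4093) / (505 − 468) = 587 / 37 ≈ 15.86.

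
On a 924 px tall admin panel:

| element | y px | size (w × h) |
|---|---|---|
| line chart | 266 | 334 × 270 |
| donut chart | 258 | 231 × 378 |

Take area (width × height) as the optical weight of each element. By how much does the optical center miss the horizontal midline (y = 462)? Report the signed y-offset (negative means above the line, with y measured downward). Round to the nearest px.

Taking area as weight: line chart 334·270 = 90180, donut chart 231·378 = 87318. Sum 177498.
y: (90180·266 + 87318·258) / 177498 = 46515924 / 177498 ≈ 262.06
Offset from y = 462: 262.06 − 462 ≈ -199.94.

≈ -200 px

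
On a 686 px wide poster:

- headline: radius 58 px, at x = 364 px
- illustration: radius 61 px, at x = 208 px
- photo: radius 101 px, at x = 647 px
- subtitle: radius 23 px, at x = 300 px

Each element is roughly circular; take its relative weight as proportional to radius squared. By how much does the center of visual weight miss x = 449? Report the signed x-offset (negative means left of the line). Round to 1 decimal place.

r² weights: headline 58² = 3364, illustration 61² = 3721, photo 101² = 10201, subtitle 23² = 529. Total = 17815.
x: (3364·364 + 3721·208 + 10201·647 + 529·300) / 17815 = 8757211 / 17815 ≈ 491.56
Against x = 449, that's 491.56 − 449 = 42.56.

≈ 42.6 px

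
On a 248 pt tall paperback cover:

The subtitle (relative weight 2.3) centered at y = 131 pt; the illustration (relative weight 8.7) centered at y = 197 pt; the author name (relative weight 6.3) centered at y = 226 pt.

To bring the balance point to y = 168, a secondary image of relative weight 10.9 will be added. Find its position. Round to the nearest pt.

New total weight: (2.3 + 8.7 + 6.3) + 10.9 = 28.2.
y: target moment 28.2×168 = 4737.6; current 2.3·131 + 8.7·197 + 6.3·226 = 3439.0; the secondary image supplies 1298.6, so y = 1298.6/10.9 ≈ 119.14.

y ≈ 119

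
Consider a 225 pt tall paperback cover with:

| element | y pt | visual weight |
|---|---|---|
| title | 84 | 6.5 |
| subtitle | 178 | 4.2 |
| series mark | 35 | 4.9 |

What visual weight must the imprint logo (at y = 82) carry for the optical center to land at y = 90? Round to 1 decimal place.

Known weights sum to 6.5 + 4.2 + 4.9 = 15.6; their moment is 6.5·84 + 4.2·178 + 4.9·35 = 1465.1.
Set Σw·y/Σw = 90: (1465.1 + 82w) = 90·(15.6 + w).
So w = (90·15.6 − 1465.1)/(82 − 90) = -61.1/-8 ≈ 7.64.

w ≈ 7.6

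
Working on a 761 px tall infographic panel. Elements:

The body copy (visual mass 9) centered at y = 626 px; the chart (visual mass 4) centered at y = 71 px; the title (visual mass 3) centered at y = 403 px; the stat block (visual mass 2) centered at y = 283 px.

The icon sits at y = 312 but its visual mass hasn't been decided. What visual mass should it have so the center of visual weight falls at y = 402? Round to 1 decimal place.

w ≈ 5.1

Existing Σw = 18 (9 + 4 + 3 + 2); existing moment 9·626 + 4·71 + 3·403 + 2·283 = 7693.
Balance at y = 402 requires (7693 + w·312) / (18 + w) = 402.
Solving: w = (402·18 − 7693) / (312 − 402) = -457 / -90 ≈ 5.08.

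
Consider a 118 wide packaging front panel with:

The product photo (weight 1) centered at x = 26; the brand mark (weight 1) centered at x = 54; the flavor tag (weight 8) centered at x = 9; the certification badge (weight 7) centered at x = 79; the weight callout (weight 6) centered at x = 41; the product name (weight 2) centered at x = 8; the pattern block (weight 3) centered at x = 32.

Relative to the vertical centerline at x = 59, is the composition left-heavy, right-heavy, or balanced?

left-heavy

Weights sum to 1 + 1 + 8 + 7 + 6 + 2 + 3 = 28.
x-moment: 1·26 + 1·54 + 8·9 + 7·79 + 6·41 + 2·8 + 3·32 = 1063; centroid 1063/28 ≈ 37.96.
Since 38.0 is left of 59, the composition reads left-heavy.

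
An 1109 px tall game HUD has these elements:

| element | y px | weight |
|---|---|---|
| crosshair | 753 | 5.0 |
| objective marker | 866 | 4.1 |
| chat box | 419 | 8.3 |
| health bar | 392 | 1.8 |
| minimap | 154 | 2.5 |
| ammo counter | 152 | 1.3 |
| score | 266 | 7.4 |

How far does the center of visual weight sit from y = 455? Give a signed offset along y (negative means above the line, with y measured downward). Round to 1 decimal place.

Weights sum to 5.0 + 4.1 + 8.3 + 1.8 + 2.5 + 1.3 + 7.4 = 30.4.
y: (5.0·753 + 4.1·866 + 8.3·419 + 1.8·392 + 2.5·154 + 1.3·152 + 7.4·266) / 30.4 = 14049.9 / 30.4 ≈ 462.17
Offset from y = 455: 462.17 − 455 ≈ 7.17.

≈ 7.2 px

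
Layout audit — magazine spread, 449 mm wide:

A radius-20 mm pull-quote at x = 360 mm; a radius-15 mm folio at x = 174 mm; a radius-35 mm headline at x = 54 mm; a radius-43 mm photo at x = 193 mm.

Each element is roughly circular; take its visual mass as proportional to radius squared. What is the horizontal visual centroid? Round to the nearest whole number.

r² weights: pull-quote 20² = 400, folio 15² = 225, headline 35² = 1225, photo 43² = 1849. Total = 3699.
x: (400·360 + 225·174 + 1225·54 + 1849·193) / 3699 = 606157 / 3699 ≈ 163.87

x ≈ 164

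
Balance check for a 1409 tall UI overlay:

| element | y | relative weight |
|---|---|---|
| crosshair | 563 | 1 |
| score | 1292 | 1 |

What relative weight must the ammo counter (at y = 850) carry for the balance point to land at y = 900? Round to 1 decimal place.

Known weights sum to 1 + 1 = 2; their moment is 1·563 + 1·1292 = 1855.
Balance at y = 900 requires (1855 + w·850) / (2 + w) = 900.
Rearranging, w·(850 − 900) = 900·2 − 1855 = -55, so w ≈ -55/-50 = 1.10.

w ≈ 1.1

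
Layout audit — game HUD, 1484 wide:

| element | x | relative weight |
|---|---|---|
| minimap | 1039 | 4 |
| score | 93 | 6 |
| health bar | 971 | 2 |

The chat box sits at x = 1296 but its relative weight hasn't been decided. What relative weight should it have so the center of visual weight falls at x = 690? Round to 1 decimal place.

Fixed elements: Σw = 4 + 6 + 2 = 12, Σw·x = 4·1039 + 6·93 + 2·971 = 6656.
Balance at x = 690 requires (6656 + w·1296) / (12 + w) = 690.
Solving: w = (690·12 − 6656) / (1296 − 690) = 1624 / 606 ≈ 2.68.

w ≈ 2.7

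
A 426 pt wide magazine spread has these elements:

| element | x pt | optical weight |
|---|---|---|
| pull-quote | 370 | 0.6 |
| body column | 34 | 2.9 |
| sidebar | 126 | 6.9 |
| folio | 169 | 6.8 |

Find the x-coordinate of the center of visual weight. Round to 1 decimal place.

Total weight = 0.6 + 2.9 + 6.9 + 6.8 = 17.2.
x-moment: 0.6·370 + 2.9·34 + 6.9·126 + 6.8·169 = 2339.2; centroid 2339.2/17.2 ≈ 136.00.

x ≈ 136.0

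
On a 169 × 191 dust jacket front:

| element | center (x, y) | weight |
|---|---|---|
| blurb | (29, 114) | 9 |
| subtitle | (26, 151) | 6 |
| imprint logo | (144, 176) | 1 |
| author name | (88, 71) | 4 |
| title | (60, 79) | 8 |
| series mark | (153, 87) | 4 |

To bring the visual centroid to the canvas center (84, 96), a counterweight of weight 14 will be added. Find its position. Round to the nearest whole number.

(133, 75)

After adding the counterweight, total weight = 9 + 6 + 1 + 4 + 8 + 4 + 14 = 46.
Along x: (2005 + 14·x) / 46 = 84 (existing moment 9·29 + 6·26 + 1·144 + 4·88 + 8·60 + 4·153 = 2005) ⇒ x = (3864 − 2005) / 14 ≈ 132.79.
Along y: (3372 + 14·y) / 46 = 96 (existing moment 9·114 + 6·151 + 1·176 + 4·71 + 8·79 + 4·87 = 3372) ⇒ y = (4416 − 3372) / 14 ≈ 74.57.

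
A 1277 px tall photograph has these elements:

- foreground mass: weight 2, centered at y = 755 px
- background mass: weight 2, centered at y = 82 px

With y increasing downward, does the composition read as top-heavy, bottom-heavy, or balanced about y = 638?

Total weight = 2 + 2 = 4.
y-moment: 2·755 + 2·82 = 1674; centroid 1674/4 ≈ 418.50.
418.5 lies above (smaller y than) the midline 638, so the layout is top-heavy.

top-heavy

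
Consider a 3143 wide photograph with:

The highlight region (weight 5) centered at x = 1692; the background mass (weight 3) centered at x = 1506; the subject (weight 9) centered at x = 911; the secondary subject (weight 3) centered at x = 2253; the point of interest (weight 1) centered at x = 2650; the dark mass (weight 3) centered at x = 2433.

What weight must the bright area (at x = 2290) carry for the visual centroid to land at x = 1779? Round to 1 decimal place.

w ≈ 9.4

Fixed elements: Σw = 5 + 3 + 9 + 3 + 1 + 3 = 24, Σw·x = 5·1692 + 3·1506 + 9·911 + 3·2253 + 1·2650 + 3·2433 = 37885.
Balance at x = 1779 requires (37885 + w·2290) / (24 + w) = 1779.
Rearranging, w·(2290 − 1779) = 1779·24 − 37885 = 4811, so w ≈ 4811/511 = 9.41.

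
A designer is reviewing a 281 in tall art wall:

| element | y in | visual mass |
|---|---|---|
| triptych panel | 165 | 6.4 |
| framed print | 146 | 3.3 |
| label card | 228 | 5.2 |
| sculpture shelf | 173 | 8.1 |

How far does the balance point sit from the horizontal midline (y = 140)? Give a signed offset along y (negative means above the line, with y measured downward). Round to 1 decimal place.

≈ 39.3 in

Σw = 6.4 + 3.3 + 5.2 + 8.1 = 23.0.
Σw·y = 6.4·165 + 3.3·146 + 5.2·228 + 8.1·173 = 4124.7, so ȳ = 4124.7/23.0 ≈ 179.33.
Offset from y = 140: 179.33 − 140 ≈ 39.33.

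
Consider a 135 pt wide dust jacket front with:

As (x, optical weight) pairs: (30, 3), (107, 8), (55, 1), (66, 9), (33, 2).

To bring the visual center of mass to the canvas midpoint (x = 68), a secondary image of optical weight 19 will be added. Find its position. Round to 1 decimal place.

After adding the secondary image, total weight = 3 + 8 + 1 + 9 + 2 + 19 = 42.
Along x: (1661 + 19·x) / 42 = 68 (existing moment 3·30 + 8·107 + 1·55 + 9·66 + 2·33 = 1661) ⇒ x = (2856 − 1661) / 19 ≈ 62.89.

x ≈ 62.9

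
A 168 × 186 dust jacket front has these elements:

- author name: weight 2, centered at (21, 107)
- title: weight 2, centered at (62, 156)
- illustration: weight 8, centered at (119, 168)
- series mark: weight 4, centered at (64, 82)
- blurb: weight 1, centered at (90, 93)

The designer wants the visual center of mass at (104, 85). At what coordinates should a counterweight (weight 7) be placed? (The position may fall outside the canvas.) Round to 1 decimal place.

With the counterweight, Σw becomes 2 + 2 + 8 + 4 + 1 + 7 = 24.
x: need Σw·x = 24·104 = 2496. Existing = 2·21 + 2·62 + 8·119 + 4·64 + 1·90 = 1464. Remainder 1032 / 7 ≈ 147.43.
y: need Σw·y = 24·85 = 2040. Existing = 2·107 + 2·156 + 8·168 + 4·82 + 1·93 = 2291. Remainder -251 / 7 ≈ -35.86.

(147.4, -35.9)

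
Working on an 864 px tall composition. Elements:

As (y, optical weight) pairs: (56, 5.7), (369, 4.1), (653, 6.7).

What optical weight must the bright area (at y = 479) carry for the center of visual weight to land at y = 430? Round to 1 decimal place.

Existing Σw = 16.5 (5.7 + 4.1 + 6.7); existing moment 5.7·56 + 4.1·369 + 6.7·653 = 6207.2.
Balance at y = 430 requires (6207.2 + w·479) / (16.5 + w) = 430.
Rearranging, w·(479 − 430) = 430·16.5 − 6207.2 = 887.8, so w ≈ 887.8/49 = 18.12.

w ≈ 18.1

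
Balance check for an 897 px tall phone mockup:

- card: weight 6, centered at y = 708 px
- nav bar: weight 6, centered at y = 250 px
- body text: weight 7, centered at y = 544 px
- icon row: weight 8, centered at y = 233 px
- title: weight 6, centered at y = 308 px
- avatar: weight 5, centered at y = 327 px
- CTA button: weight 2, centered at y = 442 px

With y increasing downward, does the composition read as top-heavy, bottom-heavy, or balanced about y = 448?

Σw = 6 + 6 + 7 + 8 + 6 + 5 + 2 = 40.
y: moment 15787 / weight 40 ≈ 394.68
394.7 lies above (smaller y than) the midline 448, so the layout is top-heavy.

top-heavy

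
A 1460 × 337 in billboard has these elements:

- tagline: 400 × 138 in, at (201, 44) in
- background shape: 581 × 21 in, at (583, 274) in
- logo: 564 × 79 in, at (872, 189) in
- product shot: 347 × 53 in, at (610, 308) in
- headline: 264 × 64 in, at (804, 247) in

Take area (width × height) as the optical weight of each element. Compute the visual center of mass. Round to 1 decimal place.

Areas: tagline 400·138 = 55200, background shape 581·21 = 12201, logo 564·79 = 44556, product shot 347·53 = 18391, headline 264·64 = 16896. Total weight = 147244.
x: (55200·201 + 12201·583 + 44556·872 + 18391·610 + 16896·804) / 147244 = 81864109 / 147244 ≈ 555.98
y: (55200·44 + 12201·274 + 44556·189 + 18391·308 + 16896·247) / 147244 = 24030698 / 147244 ≈ 163.20

(556.0, 163.2)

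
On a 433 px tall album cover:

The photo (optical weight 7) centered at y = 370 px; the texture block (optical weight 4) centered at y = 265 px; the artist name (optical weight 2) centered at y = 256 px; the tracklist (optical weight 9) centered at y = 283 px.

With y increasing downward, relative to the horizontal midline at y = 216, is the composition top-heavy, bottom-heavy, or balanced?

Weights sum to 7 + 4 + 2 + 9 = 22.
y-moment: 7·370 + 4·265 + 2·256 + 9·283 = 6709; centroid 6709/22 ≈ 304.95.
305.0 lies below (larger y than) the midline 216, so the layout is bottom-heavy.

bottom-heavy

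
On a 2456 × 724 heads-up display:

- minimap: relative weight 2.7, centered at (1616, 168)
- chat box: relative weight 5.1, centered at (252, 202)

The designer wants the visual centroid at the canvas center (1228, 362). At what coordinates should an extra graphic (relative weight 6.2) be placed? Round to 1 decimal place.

After adding the extra graphic, total weight = 2.7 + 5.1 + 6.2 = 14.0.
x: need Σw·x = 14.0·1228 = 17192.0. Existing = 2.7·1616 + 5.1·252 = 5648.4. Remainder 11543.6 / 6.2 ≈ 1861.87.
y: need Σw·y = 14.0·362 = 5068.0. Existing = 2.7·168 + 5.1·202 = 1483.8. Remainder 3584.2 / 6.2 ≈ 578.10.

(1861.9, 578.1)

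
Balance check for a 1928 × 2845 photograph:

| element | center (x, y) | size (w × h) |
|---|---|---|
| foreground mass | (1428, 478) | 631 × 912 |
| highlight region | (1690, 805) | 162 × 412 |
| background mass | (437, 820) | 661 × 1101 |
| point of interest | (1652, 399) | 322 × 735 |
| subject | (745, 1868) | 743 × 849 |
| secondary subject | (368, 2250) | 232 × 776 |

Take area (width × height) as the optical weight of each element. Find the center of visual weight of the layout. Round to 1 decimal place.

(901.7, 1076.9)

Taking area as weight: foreground mass 631·912 = 575472, highlight region 162·412 = 66744, background mass 661·1101 = 727761, point of interest 322·735 = 236670, subject 743·849 = 630807, secondary subject 232·776 = 180032. Sum 2417486.
Σw·x = 575472·1428 + 66744·1690 + 727761·437 + 236670·1652 + 630807·745 + 180032·368 = 2179784764, so x̄ = 2179784764/2417486 ≈ 901.67.
Σw·y = 575472·478 + 66744·805 + 727761·820 + 236670·399 + 630807·1868 + 180032·2250 = 2603419362, so ȳ = 2603419362/2417486 ≈ 1076.91.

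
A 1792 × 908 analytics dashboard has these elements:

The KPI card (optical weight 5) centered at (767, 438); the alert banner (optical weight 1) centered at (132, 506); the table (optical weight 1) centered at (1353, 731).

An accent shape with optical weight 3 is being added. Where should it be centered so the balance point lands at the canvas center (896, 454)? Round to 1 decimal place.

After adding the accent shape, total weight = 5 + 1 + 1 + 3 = 10.
x: target moment 10×896 = 8960; current 5·767 + 1·132 + 1·1353 = 5320; the accent shape supplies 3640, so x = 3640/3 ≈ 1213.33.
y: target moment 10×454 = 4540; current 5·438 + 1·506 + 1·731 = 3427; the accent shape supplies 1113, so y = 1113/3 ≈ 371.00.

(1213.3, 371.0)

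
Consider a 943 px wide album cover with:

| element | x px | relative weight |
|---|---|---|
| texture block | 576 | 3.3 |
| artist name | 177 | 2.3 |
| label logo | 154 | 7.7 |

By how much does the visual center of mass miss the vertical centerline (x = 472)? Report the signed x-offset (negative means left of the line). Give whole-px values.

Weights sum to 3.3 + 2.3 + 7.7 = 13.3.
x-moment: 3.3·576 + 2.3·177 + 7.7·154 = 3493.7; centroid 3493.7/13.3 ≈ 262.68.
Difference: 262.68 − 472 ≈ -209.32.

≈ -209 px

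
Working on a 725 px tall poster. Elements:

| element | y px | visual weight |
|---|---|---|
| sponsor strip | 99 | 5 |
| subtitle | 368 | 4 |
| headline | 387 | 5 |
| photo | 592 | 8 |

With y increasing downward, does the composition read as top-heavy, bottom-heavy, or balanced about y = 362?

bottom-heavy

Σw = 5 + 4 + 5 + 8 = 22.
y-moment: 5·99 + 4·368 + 5·387 + 8·592 = 8638; centroid 8638/22 ≈ 392.64.
Since 392.6 is below (larger y than) 362, the composition reads bottom-heavy.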